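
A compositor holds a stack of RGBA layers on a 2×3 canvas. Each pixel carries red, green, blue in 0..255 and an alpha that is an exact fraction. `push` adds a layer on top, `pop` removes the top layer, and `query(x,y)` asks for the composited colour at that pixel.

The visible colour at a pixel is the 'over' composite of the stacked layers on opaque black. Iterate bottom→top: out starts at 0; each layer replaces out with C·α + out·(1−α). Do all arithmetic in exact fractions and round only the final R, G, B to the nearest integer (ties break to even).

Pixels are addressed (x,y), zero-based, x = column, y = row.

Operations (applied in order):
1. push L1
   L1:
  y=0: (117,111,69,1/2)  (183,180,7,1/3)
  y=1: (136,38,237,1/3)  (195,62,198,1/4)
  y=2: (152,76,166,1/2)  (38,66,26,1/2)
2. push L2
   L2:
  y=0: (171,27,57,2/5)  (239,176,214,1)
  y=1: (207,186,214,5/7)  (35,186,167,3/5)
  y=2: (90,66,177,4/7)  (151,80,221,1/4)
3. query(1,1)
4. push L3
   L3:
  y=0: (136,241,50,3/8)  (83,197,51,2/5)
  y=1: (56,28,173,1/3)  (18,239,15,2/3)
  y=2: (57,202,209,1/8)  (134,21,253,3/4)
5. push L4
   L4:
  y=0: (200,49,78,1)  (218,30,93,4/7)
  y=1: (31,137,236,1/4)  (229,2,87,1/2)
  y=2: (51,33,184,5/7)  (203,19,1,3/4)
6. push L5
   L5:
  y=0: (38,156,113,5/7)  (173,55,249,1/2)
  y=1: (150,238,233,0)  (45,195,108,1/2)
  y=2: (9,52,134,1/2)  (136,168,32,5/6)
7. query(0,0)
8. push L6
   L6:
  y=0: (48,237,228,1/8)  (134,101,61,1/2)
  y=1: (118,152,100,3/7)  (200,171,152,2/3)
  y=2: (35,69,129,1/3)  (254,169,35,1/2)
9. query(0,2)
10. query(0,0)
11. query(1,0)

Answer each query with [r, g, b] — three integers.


query (1,1) [L1,L2] — begin 0,0,0
after L1 α=1/4: [195/4, 31/2, 99/2]
after L2 α=3/5: [81/2, 589/5, 120]
rounded: [40, 118, 120]

query (0,0) [L1,L2,L3,L4,L5] — begin 0,0,0
L1 α=1/2: [117/2, 111/2, 69/2]
L2 α=2/5: [207/2, 441/10, 87/2]
L3 α=3/8: [1851/16, 1887/16, 735/16]
L4 α=1: [200, 49, 78]
L5 α=5/7: [590/7, 878/7, 103]
→ [84, 125, 103]

at x=0,y=2 over L1,L2,L3,L4,L5,L6:
after L1 α=1/2: [76, 38, 83]
after L2 α=4/7: [84, 54, 957/7]
after L3 α=1/8: [645/8, 145/2, 583/4]
after L4 α=5/7: [1665/28, 310/7, 2423/14]
after L5 α=1/2: [1917/56, 337/7, 4299/28]
after L6 α=1/3: [2897/84, 1157/21, 2035/14]
→ [34, 55, 145]

(0,0) stack=L1,L2,L3,L4,L5,L6; from [0,0,0]:
L1 α=1/2: [117/2, 111/2, 69/2]
L2 α=2/5: [207/2, 441/10, 87/2]
L3 α=3/8: [1851/16, 1887/16, 735/16]
L4 α=1: [200, 49, 78]
L5 α=5/7: [590/7, 878/7, 103]
L6 α=1/8: [319/4, 1115/8, 949/8]
= [80, 139, 119]

(1,0) stack=L1,L2,L3,L4,L5,L6; from [0,0,0]:
+L1 (α=1/3) → [61, 60, 7/3]
+L2 (α=1) → [239, 176, 214]
+L3 (α=2/5) → [883/5, 922/5, 744/5]
+L4 (α=4/7) → [7009/35, 3366/35, 4092/35]
+L5 (α=1/2) → [6532/35, 5291/70, 12807/70]
+L6 (α=1/2) → [5611/35, 12361/140, 17077/140]
= [160, 88, 122]


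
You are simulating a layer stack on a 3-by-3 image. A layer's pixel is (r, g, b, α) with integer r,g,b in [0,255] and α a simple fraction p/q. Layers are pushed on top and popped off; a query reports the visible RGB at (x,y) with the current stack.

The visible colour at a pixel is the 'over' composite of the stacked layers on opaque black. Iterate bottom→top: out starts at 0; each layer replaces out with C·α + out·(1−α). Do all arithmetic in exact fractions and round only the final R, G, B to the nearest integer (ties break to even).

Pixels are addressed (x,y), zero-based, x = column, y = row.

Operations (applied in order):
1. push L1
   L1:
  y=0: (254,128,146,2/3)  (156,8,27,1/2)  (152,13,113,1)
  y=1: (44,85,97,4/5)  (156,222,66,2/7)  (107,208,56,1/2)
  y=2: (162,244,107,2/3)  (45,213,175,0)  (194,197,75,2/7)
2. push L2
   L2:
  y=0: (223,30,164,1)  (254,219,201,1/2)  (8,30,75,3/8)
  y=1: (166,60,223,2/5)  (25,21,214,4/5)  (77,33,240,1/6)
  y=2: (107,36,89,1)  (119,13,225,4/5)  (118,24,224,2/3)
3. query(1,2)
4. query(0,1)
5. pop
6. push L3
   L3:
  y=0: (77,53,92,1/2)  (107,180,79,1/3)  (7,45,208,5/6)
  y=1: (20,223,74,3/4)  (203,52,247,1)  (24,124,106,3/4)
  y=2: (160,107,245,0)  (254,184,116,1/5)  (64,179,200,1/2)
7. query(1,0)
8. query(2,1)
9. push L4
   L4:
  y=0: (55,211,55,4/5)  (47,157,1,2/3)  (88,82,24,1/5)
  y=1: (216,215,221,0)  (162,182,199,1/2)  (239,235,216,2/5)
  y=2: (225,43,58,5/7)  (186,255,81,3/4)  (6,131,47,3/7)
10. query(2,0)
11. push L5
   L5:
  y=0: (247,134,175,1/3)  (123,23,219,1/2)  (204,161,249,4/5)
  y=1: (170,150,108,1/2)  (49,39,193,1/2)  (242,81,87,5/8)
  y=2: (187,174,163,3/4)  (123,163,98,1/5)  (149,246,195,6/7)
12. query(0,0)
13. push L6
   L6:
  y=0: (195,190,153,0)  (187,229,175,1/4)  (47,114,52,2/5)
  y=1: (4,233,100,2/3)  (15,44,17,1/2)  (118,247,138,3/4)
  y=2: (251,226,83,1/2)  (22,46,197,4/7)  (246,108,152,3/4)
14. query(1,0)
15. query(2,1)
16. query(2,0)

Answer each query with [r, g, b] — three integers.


(1,2) stack=L1,L2; from [0,0,0]:
+L1 (α=0) → [0, 0, 0]
+L2 (α=4/5) → [476/5, 52/5, 180]
rounded: [95, 10, 180]

query (0,1) [L1,L2] — begin 0,0,0
L1 α=4/5: [176/5, 68, 388/5]
L2 α=2/5: [2188/25, 324/5, 3394/25]
= [88, 65, 136]

(1,0) stack=L1,L3; from [0,0,0]:
L1 α=1/2: [78, 4, 27/2]
L3 α=1/3: [263/3, 188/3, 106/3]
→ [88, 63, 35]

at x=2,y=1 over L1,L3:
L1 α=1/2: [107/2, 104, 28]
L3 α=3/4: [251/8, 119, 173/2]
rounded: [31, 119, 86]

at x=2,y=0 over L1,L3,L4:
after L1 α=1: [152, 13, 113]
after L3 α=5/6: [187/6, 119/3, 1153/6]
after L4 α=1/5: [638/15, 722/15, 2378/15]
= [43, 48, 159]

query (0,0) [L1,L3,L4,L5] — begin 0,0,0
+L1 (α=2/3) → [508/3, 256/3, 292/3]
+L3 (α=1/2) → [739/6, 415/6, 284/3]
+L4 (α=4/5) → [2059/30, 5479/30, 944/15]
+L5 (α=1/3) → [5764/45, 7489/45, 4513/45]
→ [128, 166, 100]

(1,0) stack=L1,L3,L4,L5,L6; from [0,0,0]:
L1 α=1/2: [78, 4, 27/2]
L3 α=1/3: [263/3, 188/3, 106/3]
L4 α=2/3: [545/9, 1130/9, 112/9]
L5 α=1/2: [826/9, 1337/18, 2083/18]
L6 α=1/4: [1387/12, 2711/24, 3133/24]
= [116, 113, 131]

query (2,1) [L1,L3,L4,L5,L6] — begin 0,0,0
L1 α=1/2: [107/2, 104, 28]
L3 α=3/4: [251/8, 119, 173/2]
L4 α=2/5: [4577/40, 827/5, 1383/10]
L5 α=5/8: [62131/320, 2253/20, 8499/80]
L6 α=3/4: [175411/1280, 17073/80, 41619/320]
= [137, 213, 130]

at x=2,y=0 over L1,L3,L4,L5,L6:
L1 α=1: [152, 13, 113]
L3 α=5/6: [187/6, 119/3, 1153/6]
L4 α=1/5: [638/15, 722/15, 2378/15]
L5 α=4/5: [12878/75, 10382/75, 17318/75]
L6 α=2/5: [15228/125, 16082/125, 19918/125]
rounded: [122, 129, 159]


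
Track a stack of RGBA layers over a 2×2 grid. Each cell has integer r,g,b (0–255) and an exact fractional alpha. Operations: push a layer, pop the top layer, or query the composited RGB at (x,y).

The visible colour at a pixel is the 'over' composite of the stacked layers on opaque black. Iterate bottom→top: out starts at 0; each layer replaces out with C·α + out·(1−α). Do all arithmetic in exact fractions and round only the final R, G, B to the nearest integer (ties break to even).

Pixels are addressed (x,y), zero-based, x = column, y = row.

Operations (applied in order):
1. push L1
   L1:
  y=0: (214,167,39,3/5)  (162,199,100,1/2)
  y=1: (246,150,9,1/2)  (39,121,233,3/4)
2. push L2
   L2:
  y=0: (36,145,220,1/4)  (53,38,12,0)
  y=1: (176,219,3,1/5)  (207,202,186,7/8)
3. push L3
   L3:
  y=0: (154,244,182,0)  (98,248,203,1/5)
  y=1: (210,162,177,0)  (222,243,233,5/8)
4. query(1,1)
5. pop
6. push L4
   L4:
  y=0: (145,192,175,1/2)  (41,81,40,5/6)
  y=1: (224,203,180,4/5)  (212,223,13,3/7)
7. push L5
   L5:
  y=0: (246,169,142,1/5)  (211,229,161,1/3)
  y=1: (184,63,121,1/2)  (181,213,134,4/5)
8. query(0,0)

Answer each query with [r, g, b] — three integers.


(1,1) stack=L1,L2,L3; from [0,0,0]:
L1 α=3/4: [117/4, 363/4, 699/4]
L2 α=7/8: [5913/32, 6019/32, 5907/32]
L3 α=5/8: [53259/256, 56937/256, 55001/256]
→ [208, 222, 215]

(0,0) stack=L1,L2,L4,L5; from [0,0,0]:
after L1 α=3/5: [642/5, 501/5, 117/5]
after L2 α=1/4: [1053/10, 557/5, 1451/20]
after L4 α=1/2: [2503/20, 1517/10, 4951/40]
after L5 α=1/5: [3733/25, 3879/25, 6371/50]
→ [149, 155, 127]


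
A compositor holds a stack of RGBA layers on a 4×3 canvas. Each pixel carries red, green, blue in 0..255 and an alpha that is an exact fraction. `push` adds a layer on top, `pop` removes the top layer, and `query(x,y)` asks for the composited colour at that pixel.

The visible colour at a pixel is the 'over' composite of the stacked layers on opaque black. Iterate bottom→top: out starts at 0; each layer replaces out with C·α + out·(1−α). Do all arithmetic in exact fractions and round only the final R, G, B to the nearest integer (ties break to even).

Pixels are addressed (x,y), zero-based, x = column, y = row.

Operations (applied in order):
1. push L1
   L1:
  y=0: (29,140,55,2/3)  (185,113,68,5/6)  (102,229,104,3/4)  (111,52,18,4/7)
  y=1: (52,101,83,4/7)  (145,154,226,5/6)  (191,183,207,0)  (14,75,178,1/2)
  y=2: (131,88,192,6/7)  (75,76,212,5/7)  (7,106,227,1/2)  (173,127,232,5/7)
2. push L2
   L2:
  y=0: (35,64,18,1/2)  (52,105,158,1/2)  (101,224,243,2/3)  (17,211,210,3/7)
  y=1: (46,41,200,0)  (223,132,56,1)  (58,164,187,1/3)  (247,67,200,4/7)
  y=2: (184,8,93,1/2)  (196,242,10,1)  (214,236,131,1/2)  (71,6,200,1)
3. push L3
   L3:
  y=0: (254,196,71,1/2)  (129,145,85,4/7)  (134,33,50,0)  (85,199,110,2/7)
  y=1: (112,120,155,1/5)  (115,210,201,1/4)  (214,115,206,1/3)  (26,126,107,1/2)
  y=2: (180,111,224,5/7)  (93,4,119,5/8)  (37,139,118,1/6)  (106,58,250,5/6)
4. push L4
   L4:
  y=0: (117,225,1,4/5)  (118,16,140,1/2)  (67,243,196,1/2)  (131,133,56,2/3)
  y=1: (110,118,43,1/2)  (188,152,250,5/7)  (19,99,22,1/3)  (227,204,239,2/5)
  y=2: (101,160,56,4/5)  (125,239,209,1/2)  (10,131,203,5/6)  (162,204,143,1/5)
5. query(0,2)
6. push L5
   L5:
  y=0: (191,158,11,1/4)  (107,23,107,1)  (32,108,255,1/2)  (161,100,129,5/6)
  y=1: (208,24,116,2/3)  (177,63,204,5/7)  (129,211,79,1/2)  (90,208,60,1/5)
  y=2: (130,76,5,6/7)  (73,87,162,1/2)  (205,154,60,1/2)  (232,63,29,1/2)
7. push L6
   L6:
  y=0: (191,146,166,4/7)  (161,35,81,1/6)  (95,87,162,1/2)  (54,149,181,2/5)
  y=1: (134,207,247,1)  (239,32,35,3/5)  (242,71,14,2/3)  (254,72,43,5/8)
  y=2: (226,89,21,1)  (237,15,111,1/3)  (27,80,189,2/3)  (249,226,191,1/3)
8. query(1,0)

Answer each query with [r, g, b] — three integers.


(0,2) stack=L1,L2,L3,L4; from [0,0,0]:
+L1 (α=6/7) → [786/7, 528/7, 1152/7]
+L2 (α=1/2) → [1037/7, 292/7, 1803/14]
+L3 (α=5/7) → [8374/49, 4469/49, 9643/49]
+L4 (α=4/5) → [5634/49, 35829/245, 20619/245]
rounded: [115, 146, 84]

(1,0) stack=L1,L2,L3,L4,L5,L6; from [0,0,0]:
L1 α=5/6: [925/6, 565/6, 170/3]
L2 α=1/2: [1237/12, 1195/12, 322/3]
L3 α=4/7: [3301/28, 3515/28, 662/7]
L4 α=1/2: [6605/56, 3963/56, 821/7]
L5 α=1: [107, 23, 107]
L6 α=1/6: [116, 25, 308/3]
rounded: [116, 25, 103]


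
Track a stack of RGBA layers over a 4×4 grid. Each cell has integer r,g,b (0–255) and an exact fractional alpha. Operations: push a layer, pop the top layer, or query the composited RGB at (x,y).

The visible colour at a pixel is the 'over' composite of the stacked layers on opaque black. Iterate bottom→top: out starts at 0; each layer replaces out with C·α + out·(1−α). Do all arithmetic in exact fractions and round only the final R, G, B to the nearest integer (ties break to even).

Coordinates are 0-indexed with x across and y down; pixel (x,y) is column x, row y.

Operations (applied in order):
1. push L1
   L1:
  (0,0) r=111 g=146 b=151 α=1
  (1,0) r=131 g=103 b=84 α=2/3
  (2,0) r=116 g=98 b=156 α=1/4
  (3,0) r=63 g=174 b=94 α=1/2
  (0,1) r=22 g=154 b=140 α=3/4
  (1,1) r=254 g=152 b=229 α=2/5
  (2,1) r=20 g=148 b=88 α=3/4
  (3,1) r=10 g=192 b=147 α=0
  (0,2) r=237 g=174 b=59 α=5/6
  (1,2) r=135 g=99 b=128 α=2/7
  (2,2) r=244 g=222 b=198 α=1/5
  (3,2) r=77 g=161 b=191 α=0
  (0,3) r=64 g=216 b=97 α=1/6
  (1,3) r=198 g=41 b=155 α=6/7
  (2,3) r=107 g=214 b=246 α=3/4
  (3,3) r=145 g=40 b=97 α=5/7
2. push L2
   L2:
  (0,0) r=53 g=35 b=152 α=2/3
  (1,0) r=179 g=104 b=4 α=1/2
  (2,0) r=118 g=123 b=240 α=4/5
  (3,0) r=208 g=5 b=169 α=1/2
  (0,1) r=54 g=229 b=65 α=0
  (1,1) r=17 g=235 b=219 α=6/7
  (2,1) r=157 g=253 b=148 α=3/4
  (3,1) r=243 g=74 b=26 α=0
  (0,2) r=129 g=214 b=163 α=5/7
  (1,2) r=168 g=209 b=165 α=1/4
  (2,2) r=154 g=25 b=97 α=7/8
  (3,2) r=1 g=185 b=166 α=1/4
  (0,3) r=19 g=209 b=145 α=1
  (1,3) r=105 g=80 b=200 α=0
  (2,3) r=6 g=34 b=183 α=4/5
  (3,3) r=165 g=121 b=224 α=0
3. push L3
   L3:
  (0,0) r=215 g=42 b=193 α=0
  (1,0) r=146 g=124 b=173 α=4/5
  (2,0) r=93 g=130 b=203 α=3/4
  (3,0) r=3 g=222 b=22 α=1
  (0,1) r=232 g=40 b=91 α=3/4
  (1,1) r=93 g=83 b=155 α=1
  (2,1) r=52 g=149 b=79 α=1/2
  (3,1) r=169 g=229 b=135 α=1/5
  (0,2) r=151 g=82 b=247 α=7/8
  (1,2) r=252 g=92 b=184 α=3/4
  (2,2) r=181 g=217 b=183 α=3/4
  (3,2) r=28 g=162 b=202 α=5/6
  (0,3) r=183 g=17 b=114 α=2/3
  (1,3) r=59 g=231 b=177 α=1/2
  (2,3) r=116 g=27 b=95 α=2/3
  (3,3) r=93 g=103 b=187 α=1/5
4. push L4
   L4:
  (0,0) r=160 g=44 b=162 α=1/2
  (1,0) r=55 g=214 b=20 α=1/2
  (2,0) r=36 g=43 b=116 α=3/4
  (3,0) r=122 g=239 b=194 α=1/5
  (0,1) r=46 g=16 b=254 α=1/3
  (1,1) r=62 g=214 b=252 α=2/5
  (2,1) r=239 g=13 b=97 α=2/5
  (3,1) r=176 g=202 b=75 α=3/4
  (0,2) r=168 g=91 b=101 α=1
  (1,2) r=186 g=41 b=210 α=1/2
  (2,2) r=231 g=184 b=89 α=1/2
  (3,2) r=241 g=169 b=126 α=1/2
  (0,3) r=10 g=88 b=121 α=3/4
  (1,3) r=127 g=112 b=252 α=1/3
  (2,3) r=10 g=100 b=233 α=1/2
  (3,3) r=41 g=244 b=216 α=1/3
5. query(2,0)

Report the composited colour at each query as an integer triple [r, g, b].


at x=2,y=0 over L1,L2,L3,L4:
after L1 α=1/4: [29, 49/2, 39]
after L2 α=4/5: [501/5, 1033/10, 999/5]
after L3 α=3/4: [474/5, 4933/40, 1011/5]
after L4 α=3/4: [507/10, 10093/160, 2751/20]
rounded: [51, 63, 138]


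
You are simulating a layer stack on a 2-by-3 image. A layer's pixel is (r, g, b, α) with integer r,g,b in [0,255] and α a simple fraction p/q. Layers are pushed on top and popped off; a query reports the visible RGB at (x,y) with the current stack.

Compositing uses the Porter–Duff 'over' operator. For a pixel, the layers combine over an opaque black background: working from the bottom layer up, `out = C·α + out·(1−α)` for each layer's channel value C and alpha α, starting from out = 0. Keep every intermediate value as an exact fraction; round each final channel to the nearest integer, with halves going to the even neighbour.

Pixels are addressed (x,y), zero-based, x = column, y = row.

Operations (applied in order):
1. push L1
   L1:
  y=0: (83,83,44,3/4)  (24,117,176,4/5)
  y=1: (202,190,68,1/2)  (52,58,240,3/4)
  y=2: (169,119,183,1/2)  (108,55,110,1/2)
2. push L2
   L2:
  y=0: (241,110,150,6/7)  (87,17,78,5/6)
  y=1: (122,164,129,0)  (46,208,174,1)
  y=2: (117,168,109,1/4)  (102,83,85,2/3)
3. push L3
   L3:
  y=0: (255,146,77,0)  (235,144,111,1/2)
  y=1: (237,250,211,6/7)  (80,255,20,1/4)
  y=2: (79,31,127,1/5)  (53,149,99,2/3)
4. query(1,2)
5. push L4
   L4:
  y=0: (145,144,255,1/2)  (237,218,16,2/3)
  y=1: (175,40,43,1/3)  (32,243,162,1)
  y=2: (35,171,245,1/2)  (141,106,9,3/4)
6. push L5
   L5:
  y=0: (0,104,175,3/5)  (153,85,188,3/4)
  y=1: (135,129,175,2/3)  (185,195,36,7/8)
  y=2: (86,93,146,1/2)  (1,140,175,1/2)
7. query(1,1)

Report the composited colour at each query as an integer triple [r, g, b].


query (1,2) [L1,L2,L3] — begin 0,0,0
L1 α=1/2: [54, 55/2, 55]
L2 α=2/3: [86, 129/2, 75]
L3 α=2/3: [64, 725/6, 91]
= [64, 121, 91]

query (1,1) [L1,L2,L3,L4,L5] — begin 0,0,0
L1 α=3/4: [39, 87/2, 180]
L2 α=1: [46, 208, 174]
L3 α=1/4: [109/2, 879/4, 271/2]
L4 α=1: [32, 243, 162]
L5 α=7/8: [1327/8, 201, 207/4]
→ [166, 201, 52]


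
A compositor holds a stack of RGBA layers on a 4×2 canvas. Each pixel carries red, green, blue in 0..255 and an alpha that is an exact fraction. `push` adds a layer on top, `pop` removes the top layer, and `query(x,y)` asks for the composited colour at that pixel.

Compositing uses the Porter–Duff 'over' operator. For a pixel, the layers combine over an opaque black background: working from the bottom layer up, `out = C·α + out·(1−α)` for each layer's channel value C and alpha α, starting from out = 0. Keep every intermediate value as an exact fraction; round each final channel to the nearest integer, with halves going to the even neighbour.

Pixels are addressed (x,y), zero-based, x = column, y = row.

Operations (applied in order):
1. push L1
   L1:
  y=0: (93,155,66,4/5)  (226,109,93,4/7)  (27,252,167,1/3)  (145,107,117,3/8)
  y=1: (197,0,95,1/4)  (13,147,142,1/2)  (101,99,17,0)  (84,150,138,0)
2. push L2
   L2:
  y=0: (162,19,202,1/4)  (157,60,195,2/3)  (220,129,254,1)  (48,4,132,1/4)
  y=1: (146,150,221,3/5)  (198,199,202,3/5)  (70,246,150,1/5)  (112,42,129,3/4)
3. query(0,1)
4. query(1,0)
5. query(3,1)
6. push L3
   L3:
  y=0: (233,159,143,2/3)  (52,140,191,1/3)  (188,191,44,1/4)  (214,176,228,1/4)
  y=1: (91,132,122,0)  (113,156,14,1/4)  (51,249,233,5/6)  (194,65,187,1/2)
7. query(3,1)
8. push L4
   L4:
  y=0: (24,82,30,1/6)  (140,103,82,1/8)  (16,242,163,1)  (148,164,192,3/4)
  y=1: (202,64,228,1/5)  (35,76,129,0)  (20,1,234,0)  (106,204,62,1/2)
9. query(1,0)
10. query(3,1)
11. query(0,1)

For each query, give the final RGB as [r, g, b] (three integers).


query (0,1) [L1,L2] — begin 0,0,0
L1 α=1/4: [197/4, 0, 95/4]
L2 α=3/5: [1073/10, 90, 1421/10]
rounded: [107, 90, 142]

query (1,0) [L1,L2] — begin 0,0,0
L1 α=4/7: [904/7, 436/7, 372/7]
L2 α=2/3: [1034/7, 1276/21, 1034/7]
→ [148, 61, 148]

(3,1) stack=L1,L2; from [0,0,0]:
+L1 (α=0) → [0, 0, 0]
+L2 (α=3/4) → [84, 63/2, 387/4]
= [84, 32, 97]

at x=3,y=1 over L1,L2,L3:
L1 α=0: [0, 0, 0]
L2 α=3/4: [84, 63/2, 387/4]
L3 α=1/2: [139, 193/4, 1135/8]
→ [139, 48, 142]

query (1,0) [L1,L2,L3,L4] — begin 0,0,0
+L1 (α=4/7) → [904/7, 436/7, 372/7]
+L2 (α=2/3) → [1034/7, 1276/21, 1034/7]
+L3 (α=1/3) → [2432/21, 5492/63, 1135/7]
+L4 (α=1/8) → [713/6, 6419/72, 1217/8]
= [119, 89, 152]

at x=3,y=1 over L1,L2,L3,L4:
L1 α=0: [0, 0, 0]
L2 α=3/4: [84, 63/2, 387/4]
L3 α=1/2: [139, 193/4, 1135/8]
L4 α=1/2: [245/2, 1009/8, 1631/16]
= [122, 126, 102]

at x=0,y=1 over L1,L2,L3,L4:
+L1 (α=1/4) → [197/4, 0, 95/4]
+L2 (α=3/5) → [1073/10, 90, 1421/10]
+L3 (α=0) → [1073/10, 90, 1421/10]
+L4 (α=1/5) → [3156/25, 424/5, 3982/25]
rounded: [126, 85, 159]


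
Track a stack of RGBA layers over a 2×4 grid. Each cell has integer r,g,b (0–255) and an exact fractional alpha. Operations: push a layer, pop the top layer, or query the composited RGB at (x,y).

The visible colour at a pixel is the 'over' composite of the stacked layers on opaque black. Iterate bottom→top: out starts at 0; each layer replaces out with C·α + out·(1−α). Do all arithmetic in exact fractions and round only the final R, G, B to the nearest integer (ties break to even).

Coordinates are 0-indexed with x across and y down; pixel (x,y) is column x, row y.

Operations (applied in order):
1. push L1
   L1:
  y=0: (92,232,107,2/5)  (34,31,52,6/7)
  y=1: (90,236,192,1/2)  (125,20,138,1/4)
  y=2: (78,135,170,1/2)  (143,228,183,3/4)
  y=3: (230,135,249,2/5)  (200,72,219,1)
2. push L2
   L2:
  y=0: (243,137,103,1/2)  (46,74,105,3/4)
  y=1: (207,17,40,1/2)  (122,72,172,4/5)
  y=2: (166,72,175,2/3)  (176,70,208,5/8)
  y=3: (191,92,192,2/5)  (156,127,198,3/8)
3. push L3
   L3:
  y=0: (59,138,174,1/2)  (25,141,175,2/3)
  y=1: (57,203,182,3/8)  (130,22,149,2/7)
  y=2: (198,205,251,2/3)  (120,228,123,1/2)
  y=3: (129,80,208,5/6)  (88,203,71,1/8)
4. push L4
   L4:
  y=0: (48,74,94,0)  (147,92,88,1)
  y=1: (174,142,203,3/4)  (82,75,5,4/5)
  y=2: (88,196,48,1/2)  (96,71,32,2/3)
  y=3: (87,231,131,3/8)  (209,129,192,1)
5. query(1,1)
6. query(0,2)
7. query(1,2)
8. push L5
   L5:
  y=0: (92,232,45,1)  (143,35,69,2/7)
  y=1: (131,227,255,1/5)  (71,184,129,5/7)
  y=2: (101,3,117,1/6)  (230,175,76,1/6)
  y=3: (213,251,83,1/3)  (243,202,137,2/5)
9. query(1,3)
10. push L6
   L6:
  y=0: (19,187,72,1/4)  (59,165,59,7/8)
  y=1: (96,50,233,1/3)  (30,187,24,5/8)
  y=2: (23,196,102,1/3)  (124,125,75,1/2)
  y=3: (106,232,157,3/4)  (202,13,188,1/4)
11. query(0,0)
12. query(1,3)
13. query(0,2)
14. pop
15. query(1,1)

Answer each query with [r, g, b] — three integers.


query (1,1) [L1,L2,L3,L4] — begin 0,0,0
L1 α=1/4: [125/4, 5, 69/2]
L2 α=4/5: [2077/20, 293/5, 289/2]
L3 α=2/7: [3117/28, 337/7, 2041/14]
L4 α=4/5: [12301/140, 2437/35, 2321/70]
rounded: [88, 70, 33]

at x=0,y=2 over L1,L2,L3,L4:
after L1 α=1/2: [39, 135/2, 85]
after L2 α=2/3: [371/3, 141/2, 145]
after L3 α=2/3: [1559/9, 961/6, 647/3]
after L4 α=1/2: [2351/18, 2137/12, 791/6]
rounded: [131, 178, 132]

at x=1,y=2 over L1,L2,L3,L4:
+L1 (α=3/4) → [429/4, 171, 549/4]
+L2 (α=5/8) → [4807/32, 863/8, 5807/32]
+L3 (α=1/2) → [8647/64, 2687/16, 9743/64]
+L4 (α=2/3) → [20935/192, 1653/16, 4613/64]
= [109, 103, 72]

query (1,3) [L1,L2,L3,L4,L5] — begin 0,0,0
L1 α=1: [200, 72, 219]
L2 α=3/8: [367/2, 741/8, 1689/8]
L3 α=1/8: [2745/16, 6811/64, 12391/64]
L4 α=1: [209, 129, 192]
L5 α=2/5: [1113/5, 791/5, 170]
rounded: [223, 158, 170]

at x=0,y=0 over L1,L2,L3,L4,L5,L6:
L1 α=2/5: [184/5, 464/5, 214/5]
L2 α=1/2: [1399/10, 1149/10, 729/10]
L3 α=1/2: [1989/20, 2529/20, 2469/20]
L4 α=0: [1989/20, 2529/20, 2469/20]
L5 α=1: [92, 232, 45]
L6 α=1/4: [295/4, 883/4, 207/4]
= [74, 221, 52]

(1,3) stack=L1,L2,L3,L4,L5,L6; from [0,0,0]:
+L1 (α=1) → [200, 72, 219]
+L2 (α=3/8) → [367/2, 741/8, 1689/8]
+L3 (α=1/8) → [2745/16, 6811/64, 12391/64]
+L4 (α=1) → [209, 129, 192]
+L5 (α=2/5) → [1113/5, 791/5, 170]
+L6 (α=1/4) → [4349/20, 1219/10, 349/2]
= [217, 122, 174]

(0,2) stack=L1,L2,L3,L4,L5,L6; from [0,0,0]:
L1 α=1/2: [39, 135/2, 85]
L2 α=2/3: [371/3, 141/2, 145]
L3 α=2/3: [1559/9, 961/6, 647/3]
L4 α=1/2: [2351/18, 2137/12, 791/6]
L5 α=1/6: [13573/108, 10721/72, 4657/36]
L6 α=1/3: [14815/162, 17777/108, 6493/54]
→ [91, 165, 120]

query (1,1) [L1,L2,L3,L4,L5] — begin 0,0,0
L1 α=1/4: [125/4, 5, 69/2]
L2 α=4/5: [2077/20, 293/5, 289/2]
L3 α=2/7: [3117/28, 337/7, 2041/14]
L4 α=4/5: [12301/140, 2437/35, 2321/70]
L5 α=5/7: [37151/490, 37074/245, 24896/245]
rounded: [76, 151, 102]


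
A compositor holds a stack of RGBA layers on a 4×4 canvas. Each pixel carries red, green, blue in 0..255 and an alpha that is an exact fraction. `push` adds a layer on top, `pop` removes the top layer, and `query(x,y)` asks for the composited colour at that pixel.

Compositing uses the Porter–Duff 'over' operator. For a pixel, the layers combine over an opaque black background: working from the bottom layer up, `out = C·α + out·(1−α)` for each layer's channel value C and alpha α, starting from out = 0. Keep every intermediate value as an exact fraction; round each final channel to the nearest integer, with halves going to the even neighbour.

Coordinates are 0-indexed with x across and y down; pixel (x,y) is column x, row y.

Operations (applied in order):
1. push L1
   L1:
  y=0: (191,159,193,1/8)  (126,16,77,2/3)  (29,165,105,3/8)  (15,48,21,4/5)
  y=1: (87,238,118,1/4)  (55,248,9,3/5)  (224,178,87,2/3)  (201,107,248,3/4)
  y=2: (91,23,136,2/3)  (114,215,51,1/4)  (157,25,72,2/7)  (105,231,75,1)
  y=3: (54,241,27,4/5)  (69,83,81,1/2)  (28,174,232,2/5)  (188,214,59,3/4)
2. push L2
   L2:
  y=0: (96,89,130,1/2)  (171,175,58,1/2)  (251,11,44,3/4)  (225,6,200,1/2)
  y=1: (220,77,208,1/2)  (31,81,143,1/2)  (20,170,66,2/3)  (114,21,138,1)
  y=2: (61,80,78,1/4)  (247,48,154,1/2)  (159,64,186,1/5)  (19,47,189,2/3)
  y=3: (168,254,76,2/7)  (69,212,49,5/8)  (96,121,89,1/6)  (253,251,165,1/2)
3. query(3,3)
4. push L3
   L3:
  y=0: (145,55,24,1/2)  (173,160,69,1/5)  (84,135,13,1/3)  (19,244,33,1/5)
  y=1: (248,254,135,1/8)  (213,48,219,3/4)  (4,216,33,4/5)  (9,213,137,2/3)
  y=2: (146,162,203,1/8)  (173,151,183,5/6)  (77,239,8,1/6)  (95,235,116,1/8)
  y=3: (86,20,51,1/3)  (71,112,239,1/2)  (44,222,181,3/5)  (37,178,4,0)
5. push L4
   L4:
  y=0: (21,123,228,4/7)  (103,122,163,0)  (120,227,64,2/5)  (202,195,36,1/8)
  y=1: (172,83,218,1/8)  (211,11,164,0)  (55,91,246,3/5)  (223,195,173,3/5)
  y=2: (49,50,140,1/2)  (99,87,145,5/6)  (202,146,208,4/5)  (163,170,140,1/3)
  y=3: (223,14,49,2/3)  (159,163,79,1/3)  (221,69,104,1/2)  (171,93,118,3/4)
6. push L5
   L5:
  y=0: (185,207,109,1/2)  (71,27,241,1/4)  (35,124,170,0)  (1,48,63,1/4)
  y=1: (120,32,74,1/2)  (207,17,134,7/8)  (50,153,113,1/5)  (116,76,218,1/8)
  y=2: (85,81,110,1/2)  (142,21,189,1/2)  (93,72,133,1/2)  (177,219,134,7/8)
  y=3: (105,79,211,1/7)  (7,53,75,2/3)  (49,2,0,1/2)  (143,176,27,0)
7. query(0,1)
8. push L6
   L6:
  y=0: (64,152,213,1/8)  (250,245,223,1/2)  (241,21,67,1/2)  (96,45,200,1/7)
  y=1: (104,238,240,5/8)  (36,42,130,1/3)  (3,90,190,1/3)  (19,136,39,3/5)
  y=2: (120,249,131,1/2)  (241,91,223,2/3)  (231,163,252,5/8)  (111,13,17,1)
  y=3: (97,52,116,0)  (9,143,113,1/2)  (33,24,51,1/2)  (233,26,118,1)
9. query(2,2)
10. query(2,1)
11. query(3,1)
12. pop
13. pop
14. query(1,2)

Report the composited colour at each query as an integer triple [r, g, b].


(3,3) stack=L1,L2; from [0,0,0]:
+L1 (α=3/4) → [141, 321/2, 177/4]
+L2 (α=1/2) → [197, 823/4, 837/8]
= [197, 206, 105]

at x=0,y=1 over L1,L2,L3,L4,L5:
L1 α=1/4: [87/4, 119/2, 59/2]
L2 α=1/2: [967/8, 273/4, 475/4]
L3 α=1/8: [8753/64, 2927/32, 3865/32]
L4 α=1/8: [72279/512, 23145/256, 34031/256]
L5 α=1/2: [133719/1024, 31337/512, 52975/512]
= [131, 61, 103]

at x=2,y=2 over L1,L2,L3,L4,L5,L6:
after L1 α=2/7: [314/7, 50/7, 144/7]
after L2 α=1/5: [2369/35, 648/35, 1878/35]
after L3 α=1/6: [1454/21, 2321/42, 967/21]
after L4 α=4/5: [18422/105, 26849/210, 18439/105]
after L5 α=1/2: [28187/210, 41969/420, 16202/105]
after L6 α=5/8: [109037/560, 156069/1120, 30151/140]
rounded: [195, 139, 215]

(2,1) stack=L1,L2,L3,L4,L5,L6; from [0,0,0]:
L1 α=2/3: [448/3, 356/3, 58]
L2 α=2/3: [568/9, 1376/9, 190/3]
L3 α=4/5: [712/45, 9152/45, 586/15]
L4 α=3/5: [8849/225, 30589/225, 12242/75]
L5 α=1/5: [46646/1125, 156781/1125, 57443/375]
L6 α=1/3: [96667/3375, 414812/3375, 186136/1125]
→ [29, 123, 165]

at x=3,y=1 over L1,L2,L3,L4,L5,L6:
L1 α=3/4: [603/4, 321/4, 186]
L2 α=1: [114, 21, 138]
L3 α=2/3: [44, 149, 412/3]
L4 α=3/5: [757/5, 883/5, 2381/15]
L5 α=1/8: [5879/40, 6561/40, 19937/120]
L6 α=3/5: [7019/100, 14721/100, 26957/300]
rounded: [70, 147, 90]

(1,2) stack=L1,L2,L3,L4; from [0,0,0]:
L1 α=1/4: [57/2, 215/4, 51/4]
L2 α=1/2: [551/4, 407/8, 667/8]
L3 α=5/6: [1337/8, 2149/16, 7987/48]
L4 α=5/6: [5297/48, 9109/96, 42787/288]
= [110, 95, 149]


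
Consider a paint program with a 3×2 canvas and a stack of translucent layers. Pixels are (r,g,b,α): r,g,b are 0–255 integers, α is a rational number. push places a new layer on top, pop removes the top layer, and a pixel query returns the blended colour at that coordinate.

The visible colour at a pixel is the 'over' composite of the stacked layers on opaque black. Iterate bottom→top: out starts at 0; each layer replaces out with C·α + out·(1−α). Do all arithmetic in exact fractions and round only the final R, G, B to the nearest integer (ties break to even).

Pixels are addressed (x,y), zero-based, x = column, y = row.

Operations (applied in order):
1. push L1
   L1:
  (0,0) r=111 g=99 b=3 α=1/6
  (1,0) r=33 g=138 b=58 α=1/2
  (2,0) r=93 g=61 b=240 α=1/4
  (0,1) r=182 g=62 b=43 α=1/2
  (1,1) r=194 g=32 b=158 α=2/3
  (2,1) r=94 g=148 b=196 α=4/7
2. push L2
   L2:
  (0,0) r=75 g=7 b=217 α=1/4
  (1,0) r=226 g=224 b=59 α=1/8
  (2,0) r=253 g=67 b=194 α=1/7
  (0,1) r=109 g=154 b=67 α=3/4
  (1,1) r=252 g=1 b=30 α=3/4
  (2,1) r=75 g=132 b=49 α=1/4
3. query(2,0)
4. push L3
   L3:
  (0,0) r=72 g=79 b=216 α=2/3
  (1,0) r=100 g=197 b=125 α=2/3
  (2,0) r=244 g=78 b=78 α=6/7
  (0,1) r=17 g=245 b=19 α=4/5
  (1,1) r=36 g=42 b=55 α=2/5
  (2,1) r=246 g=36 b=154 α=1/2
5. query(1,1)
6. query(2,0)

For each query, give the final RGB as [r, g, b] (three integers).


query (2,0) [L1,L2] — begin 0,0,0
L1 α=1/4: [93/4, 61/4, 60]
L2 α=1/7: [785/14, 317/14, 554/7]
→ [56, 23, 79]

at x=1,y=1 over L1,L2,L3:
after L1 α=2/3: [388/3, 64/3, 316/3]
after L2 α=3/4: [664/3, 73/12, 293/6]
after L3 α=2/5: [736/5, 409/20, 513/10]
= [147, 20, 51]

at x=2,y=0 over L1,L2,L3:
after L1 α=1/4: [93/4, 61/4, 60]
after L2 α=1/7: [785/14, 317/14, 554/7]
after L3 α=6/7: [21281/98, 6869/98, 3830/49]
rounded: [217, 70, 78]


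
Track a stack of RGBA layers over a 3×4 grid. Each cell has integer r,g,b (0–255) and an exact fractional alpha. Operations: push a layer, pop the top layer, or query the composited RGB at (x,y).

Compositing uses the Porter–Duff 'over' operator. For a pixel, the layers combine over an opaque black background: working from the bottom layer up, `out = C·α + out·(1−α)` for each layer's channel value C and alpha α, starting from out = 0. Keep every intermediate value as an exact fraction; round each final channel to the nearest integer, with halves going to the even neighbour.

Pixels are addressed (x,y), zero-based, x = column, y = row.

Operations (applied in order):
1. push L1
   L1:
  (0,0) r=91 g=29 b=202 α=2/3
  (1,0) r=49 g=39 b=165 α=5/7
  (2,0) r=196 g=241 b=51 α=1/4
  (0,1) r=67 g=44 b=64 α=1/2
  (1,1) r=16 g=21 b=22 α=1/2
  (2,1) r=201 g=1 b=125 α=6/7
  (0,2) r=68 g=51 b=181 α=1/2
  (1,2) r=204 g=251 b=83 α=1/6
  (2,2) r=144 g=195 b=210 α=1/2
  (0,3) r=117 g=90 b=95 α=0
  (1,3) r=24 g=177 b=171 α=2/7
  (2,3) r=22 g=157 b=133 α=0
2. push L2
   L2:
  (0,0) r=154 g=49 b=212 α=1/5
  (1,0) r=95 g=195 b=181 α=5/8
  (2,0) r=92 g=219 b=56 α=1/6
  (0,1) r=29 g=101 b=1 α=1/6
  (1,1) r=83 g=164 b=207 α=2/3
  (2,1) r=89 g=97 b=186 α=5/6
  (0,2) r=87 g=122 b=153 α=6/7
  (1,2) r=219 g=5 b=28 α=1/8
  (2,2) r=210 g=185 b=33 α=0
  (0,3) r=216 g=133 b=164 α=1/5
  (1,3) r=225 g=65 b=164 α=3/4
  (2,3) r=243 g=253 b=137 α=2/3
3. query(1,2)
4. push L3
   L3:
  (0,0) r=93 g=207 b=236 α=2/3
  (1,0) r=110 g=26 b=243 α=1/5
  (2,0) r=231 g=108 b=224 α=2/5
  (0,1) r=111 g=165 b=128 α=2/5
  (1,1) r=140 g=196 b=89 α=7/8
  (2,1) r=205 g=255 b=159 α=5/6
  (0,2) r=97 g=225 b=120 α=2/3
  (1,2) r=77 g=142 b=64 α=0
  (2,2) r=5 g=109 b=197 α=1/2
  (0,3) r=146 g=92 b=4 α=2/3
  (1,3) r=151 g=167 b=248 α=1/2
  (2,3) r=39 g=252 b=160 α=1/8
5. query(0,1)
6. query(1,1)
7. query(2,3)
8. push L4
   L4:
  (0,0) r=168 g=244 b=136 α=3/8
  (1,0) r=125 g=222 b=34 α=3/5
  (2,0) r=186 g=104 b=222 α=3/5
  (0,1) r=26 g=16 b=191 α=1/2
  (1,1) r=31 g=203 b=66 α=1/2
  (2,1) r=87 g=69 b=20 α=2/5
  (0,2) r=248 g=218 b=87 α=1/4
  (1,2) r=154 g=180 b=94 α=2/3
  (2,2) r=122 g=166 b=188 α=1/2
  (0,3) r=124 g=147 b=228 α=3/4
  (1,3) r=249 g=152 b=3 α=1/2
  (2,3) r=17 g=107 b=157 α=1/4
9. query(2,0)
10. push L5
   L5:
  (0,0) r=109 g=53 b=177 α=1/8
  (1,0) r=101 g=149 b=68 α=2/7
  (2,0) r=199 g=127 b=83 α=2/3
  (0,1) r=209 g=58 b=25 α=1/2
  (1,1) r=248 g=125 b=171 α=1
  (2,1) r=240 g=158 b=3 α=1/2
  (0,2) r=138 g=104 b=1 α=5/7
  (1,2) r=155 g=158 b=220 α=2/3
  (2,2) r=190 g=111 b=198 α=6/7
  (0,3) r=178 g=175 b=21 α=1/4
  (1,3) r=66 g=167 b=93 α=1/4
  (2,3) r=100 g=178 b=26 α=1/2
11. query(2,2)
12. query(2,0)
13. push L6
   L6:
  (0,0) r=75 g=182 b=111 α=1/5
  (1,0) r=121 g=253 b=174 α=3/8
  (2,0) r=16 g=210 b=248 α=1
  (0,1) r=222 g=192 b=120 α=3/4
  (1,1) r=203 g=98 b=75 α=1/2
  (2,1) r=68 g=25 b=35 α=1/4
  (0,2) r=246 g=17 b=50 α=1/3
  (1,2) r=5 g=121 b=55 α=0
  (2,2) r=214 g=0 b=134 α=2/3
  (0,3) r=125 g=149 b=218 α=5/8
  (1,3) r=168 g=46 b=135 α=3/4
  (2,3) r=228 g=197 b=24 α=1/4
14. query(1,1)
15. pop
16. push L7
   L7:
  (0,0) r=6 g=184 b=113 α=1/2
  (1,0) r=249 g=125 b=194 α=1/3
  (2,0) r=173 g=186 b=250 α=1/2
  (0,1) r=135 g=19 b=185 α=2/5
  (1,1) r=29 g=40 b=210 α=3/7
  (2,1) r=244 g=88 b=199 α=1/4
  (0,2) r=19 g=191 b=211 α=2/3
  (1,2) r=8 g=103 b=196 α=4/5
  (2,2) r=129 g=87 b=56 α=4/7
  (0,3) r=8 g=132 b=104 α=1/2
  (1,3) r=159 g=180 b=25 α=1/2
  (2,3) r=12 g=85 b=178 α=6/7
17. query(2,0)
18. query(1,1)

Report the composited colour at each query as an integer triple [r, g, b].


at x=1,y=2 over L1,L2:
L1 α=1/6: [34, 251/6, 83/6]
L2 α=1/8: [457/8, 1787/48, 749/48]
= [57, 37, 16]

at x=0,y=1 over L1,L2,L3:
L1 α=1/2: [67/2, 22, 32]
L2 α=1/6: [131/4, 211/6, 161/6]
L3 α=2/5: [1281/20, 871/10, 673/10]
→ [64, 87, 67]

at x=1,y=1 over L1,L2,L3:
after L1 α=1/2: [8, 21/2, 11]
after L2 α=2/3: [58, 677/6, 425/3]
after L3 α=7/8: [519/4, 8909/48, 1147/12]
= [130, 186, 96]

at x=2,y=3 over L1,L2,L3:
L1 α=0: [0, 0, 0]
L2 α=2/3: [162, 506/3, 274/3]
L3 α=1/8: [1173/8, 2149/12, 1199/12]
rounded: [147, 179, 100]

query (2,0) [L1,L2,L3,L4] — begin 0,0,0
L1 α=1/4: [49, 241/4, 51/4]
L2 α=1/6: [337/6, 2081/24, 479/24]
L3 α=2/5: [1261/10, 3809/40, 4063/40]
L4 α=3/5: [4051/25, 10049/100, 17383/100]
rounded: [162, 100, 174]

at x=2,y=2 over L1,L2,L3,L4,L5:
+L1 (α=1/2) → [72, 195/2, 105]
+L2 (α=0) → [72, 195/2, 105]
+L3 (α=1/2) → [77/2, 413/4, 151]
+L4 (α=1/2) → [321/4, 1077/8, 339/2]
+L5 (α=6/7) → [4881/28, 915/8, 2715/14]
= [174, 114, 194]

(2,0) stack=L1,L2,L3,L4,L5; from [0,0,0]:
L1 α=1/4: [49, 241/4, 51/4]
L2 α=1/6: [337/6, 2081/24, 479/24]
L3 α=2/5: [1261/10, 3809/40, 4063/40]
L4 α=3/5: [4051/25, 10049/100, 17383/100]
L5 α=2/3: [4667/25, 35449/300, 33983/300]
→ [187, 118, 113]

query (1,1) [L1,L2,L3,L4,L5,L6] — begin 0,0,0
L1 α=1/2: [8, 21/2, 11]
L2 α=2/3: [58, 677/6, 425/3]
L3 α=7/8: [519/4, 8909/48, 1147/12]
L4 α=1/2: [643/8, 18653/96, 1939/24]
L5 α=1: [248, 125, 171]
L6 α=1/2: [451/2, 223/2, 123]
→ [226, 112, 123]

query (2,0) [L1,L2,L3,L4,L5,L7] — begin 0,0,0
L1 α=1/4: [49, 241/4, 51/4]
L2 α=1/6: [337/6, 2081/24, 479/24]
L3 α=2/5: [1261/10, 3809/40, 4063/40]
L4 α=3/5: [4051/25, 10049/100, 17383/100]
L5 α=2/3: [4667/25, 35449/300, 33983/300]
L7 α=1/2: [4496/25, 91249/600, 108983/600]
rounded: [180, 152, 182]

at x=1,y=1 over L1,L2,L3,L4,L5,L7:
after L1 α=1/2: [8, 21/2, 11]
after L2 α=2/3: [58, 677/6, 425/3]
after L3 α=7/8: [519/4, 8909/48, 1147/12]
after L4 α=1/2: [643/8, 18653/96, 1939/24]
after L5 α=1: [248, 125, 171]
after L7 α=3/7: [1079/7, 620/7, 1314/7]
→ [154, 89, 188]


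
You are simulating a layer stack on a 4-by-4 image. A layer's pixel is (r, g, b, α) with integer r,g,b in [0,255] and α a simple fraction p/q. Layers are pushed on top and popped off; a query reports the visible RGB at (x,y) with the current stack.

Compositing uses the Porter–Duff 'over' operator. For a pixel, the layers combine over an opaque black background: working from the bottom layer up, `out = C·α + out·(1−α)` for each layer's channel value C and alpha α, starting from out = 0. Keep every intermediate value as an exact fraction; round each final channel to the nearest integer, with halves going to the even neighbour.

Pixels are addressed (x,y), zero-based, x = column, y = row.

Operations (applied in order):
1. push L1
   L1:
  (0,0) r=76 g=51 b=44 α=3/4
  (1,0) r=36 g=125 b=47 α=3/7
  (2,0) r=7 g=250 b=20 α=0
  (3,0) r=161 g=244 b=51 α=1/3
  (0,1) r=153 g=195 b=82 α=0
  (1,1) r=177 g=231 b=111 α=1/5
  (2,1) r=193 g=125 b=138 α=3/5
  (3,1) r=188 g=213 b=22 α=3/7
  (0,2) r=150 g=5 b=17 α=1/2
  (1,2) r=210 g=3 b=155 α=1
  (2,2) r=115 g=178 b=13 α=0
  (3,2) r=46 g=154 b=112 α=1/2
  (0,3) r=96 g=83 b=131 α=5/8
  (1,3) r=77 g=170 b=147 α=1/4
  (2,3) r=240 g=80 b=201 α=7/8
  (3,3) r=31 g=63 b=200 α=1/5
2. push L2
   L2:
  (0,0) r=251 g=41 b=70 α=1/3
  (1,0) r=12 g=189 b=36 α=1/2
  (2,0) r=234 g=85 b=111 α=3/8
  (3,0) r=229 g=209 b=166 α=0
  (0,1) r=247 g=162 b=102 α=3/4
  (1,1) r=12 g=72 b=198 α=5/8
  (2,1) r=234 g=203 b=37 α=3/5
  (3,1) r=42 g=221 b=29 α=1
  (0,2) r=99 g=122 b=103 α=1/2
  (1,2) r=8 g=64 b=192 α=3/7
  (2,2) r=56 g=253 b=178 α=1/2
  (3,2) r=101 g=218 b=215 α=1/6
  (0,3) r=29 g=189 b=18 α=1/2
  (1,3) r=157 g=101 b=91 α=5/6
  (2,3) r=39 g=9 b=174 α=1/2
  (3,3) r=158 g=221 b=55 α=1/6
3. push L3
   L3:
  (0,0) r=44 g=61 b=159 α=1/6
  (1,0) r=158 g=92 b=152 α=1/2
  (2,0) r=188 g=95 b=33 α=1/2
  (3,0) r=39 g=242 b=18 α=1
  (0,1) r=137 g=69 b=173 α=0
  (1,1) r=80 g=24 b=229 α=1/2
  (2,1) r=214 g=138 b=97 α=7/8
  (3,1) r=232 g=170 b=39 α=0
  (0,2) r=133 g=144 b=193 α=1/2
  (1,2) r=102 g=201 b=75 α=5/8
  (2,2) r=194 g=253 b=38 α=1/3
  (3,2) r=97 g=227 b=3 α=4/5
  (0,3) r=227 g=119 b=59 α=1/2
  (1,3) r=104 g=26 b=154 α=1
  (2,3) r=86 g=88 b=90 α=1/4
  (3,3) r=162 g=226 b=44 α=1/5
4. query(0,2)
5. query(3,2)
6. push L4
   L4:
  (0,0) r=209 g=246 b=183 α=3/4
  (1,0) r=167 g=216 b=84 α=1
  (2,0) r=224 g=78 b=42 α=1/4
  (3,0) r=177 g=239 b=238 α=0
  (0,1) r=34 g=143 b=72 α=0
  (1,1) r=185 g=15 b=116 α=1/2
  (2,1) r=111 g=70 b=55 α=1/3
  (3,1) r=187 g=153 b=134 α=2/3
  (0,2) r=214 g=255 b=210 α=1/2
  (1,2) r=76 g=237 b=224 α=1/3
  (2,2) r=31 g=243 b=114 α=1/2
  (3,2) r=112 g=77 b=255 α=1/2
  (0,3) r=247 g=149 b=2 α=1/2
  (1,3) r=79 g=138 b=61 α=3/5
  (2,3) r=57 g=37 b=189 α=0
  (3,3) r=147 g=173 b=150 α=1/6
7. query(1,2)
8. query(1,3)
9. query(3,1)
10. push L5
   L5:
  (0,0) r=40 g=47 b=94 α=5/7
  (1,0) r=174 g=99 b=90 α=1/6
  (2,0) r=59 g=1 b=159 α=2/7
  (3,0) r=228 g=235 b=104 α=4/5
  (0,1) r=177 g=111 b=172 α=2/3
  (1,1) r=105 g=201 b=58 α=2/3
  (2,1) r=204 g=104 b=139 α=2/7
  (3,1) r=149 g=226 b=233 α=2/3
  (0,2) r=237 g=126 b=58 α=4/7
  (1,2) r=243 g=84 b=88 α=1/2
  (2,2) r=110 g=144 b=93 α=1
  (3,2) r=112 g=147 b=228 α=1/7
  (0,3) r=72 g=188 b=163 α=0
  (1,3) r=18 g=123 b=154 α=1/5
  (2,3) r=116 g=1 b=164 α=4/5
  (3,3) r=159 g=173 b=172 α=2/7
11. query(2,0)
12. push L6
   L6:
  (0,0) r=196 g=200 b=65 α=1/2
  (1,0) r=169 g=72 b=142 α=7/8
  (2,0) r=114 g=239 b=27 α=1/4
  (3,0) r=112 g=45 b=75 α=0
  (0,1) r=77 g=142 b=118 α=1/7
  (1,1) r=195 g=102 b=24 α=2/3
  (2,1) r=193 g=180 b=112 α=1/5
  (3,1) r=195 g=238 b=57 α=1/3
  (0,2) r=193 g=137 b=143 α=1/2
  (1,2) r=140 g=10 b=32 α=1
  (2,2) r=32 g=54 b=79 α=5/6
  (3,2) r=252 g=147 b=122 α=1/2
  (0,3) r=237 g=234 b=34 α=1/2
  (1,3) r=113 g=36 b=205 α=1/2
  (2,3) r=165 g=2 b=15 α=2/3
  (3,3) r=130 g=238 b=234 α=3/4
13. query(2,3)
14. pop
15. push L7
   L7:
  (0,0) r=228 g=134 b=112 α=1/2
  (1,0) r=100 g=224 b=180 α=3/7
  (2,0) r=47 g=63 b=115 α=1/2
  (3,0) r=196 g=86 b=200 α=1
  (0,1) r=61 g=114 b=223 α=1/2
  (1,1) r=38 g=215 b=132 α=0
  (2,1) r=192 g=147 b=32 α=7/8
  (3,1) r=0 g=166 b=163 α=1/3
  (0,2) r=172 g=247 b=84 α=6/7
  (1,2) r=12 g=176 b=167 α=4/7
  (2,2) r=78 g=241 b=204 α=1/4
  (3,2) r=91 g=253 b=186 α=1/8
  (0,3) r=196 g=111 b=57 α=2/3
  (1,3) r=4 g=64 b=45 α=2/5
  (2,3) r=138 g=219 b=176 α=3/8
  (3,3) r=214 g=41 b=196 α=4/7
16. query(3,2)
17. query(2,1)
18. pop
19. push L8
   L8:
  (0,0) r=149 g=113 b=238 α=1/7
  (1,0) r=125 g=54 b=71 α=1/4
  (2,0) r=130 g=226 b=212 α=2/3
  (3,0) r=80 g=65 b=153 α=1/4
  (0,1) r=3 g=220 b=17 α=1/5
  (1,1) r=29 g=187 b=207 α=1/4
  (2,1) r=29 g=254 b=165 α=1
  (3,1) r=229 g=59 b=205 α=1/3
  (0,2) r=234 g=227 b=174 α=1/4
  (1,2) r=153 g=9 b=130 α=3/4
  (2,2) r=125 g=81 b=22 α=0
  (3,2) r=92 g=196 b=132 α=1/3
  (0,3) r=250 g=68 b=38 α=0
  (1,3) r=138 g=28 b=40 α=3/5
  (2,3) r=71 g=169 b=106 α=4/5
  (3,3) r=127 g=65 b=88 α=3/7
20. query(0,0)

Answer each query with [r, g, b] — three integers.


(0,2) stack=L1,L2,L3; from [0,0,0]:
L1 α=1/2: [75, 5/2, 17/2]
L2 α=1/2: [87, 249/4, 223/4]
L3 α=1/2: [110, 825/8, 995/8]
= [110, 103, 124]

(3,2) stack=L1,L2,L3; from [0,0,0]:
L1 α=1/2: [23, 77, 56]
L2 α=1/6: [36, 201/2, 165/2]
L3 α=4/5: [424/5, 2017/10, 189/10]
→ [85, 202, 19]

(1,2) stack=L1,L2,L3,L4; from [0,0,0]:
+L1 (α=1) → [210, 3, 155]
+L2 (α=3/7) → [864/7, 204/7, 1196/7]
+L3 (α=5/8) → [3081/28, 7647/56, 6213/56]
+L4 (α=1/3) → [4145/42, 4761/28, 12485/84]
→ [99, 170, 149]

query (1,3) [L1,L2,L3,L4] — begin 0,0,0
L1 α=1/4: [77/4, 85/2, 147/4]
L2 α=5/6: [3217/24, 365/4, 1967/24]
L3 α=1: [104, 26, 154]
L4 α=3/5: [89, 466/5, 491/5]
= [89, 93, 98]

(3,1) stack=L1,L2,L3,L4; from [0,0,0]:
+L1 (α=3/7) → [564/7, 639/7, 66/7]
+L2 (α=1) → [42, 221, 29]
+L3 (α=0) → [42, 221, 29]
+L4 (α=2/3) → [416/3, 527/3, 99]
= [139, 176, 99]

query (2,0) [L1,L2,L3,L4,L5] — begin 0,0,0
+L1 (α=0) → [0, 0, 0]
+L2 (α=3/8) → [351/4, 255/8, 333/8]
+L3 (α=1/2) → [1103/8, 1015/16, 597/16]
+L4 (α=1/4) → [5101/32, 4293/64, 2463/64]
+L5 (α=2/7) → [4183/32, 21593/448, 32667/448]
rounded: [131, 48, 73]

(2,3) stack=L1,L2,L3,L4,L5,L6; from [0,0,0]:
after L1 α=7/8: [210, 70, 1407/8]
after L2 α=1/2: [249/2, 79/2, 2799/16]
after L3 α=1/4: [919/8, 413/8, 9837/64]
after L4 α=0: [919/8, 413/8, 9837/64]
after L5 α=4/5: [4631/40, 89/8, 51821/320]
after L6 α=2/3: [17831/120, 121/24, 61421/960]
= [149, 5, 64]

(3,2) stack=L1,L2,L3,L4,L5,L7; from [0,0,0]:
+L1 (α=1/2) → [23, 77, 56]
+L2 (α=1/6) → [36, 201/2, 165/2]
+L3 (α=4/5) → [424/5, 2017/10, 189/10]
+L4 (α=1/2) → [492/5, 2787/20, 2739/20]
+L5 (α=1/7) → [3512/35, 9831/70, 10497/70]
+L7 (α=1/8) → [3967/40, 12361/80, 12357/80]
→ [99, 155, 154]

(2,1) stack=L1,L2,L3,L4,L5,L7; from [0,0,0]:
after L1 α=3/5: [579/5, 75, 414/5]
after L2 α=3/5: [4668/25, 759/5, 1383/25]
after L3 α=7/8: [21059/100, 5589/40, 9179/100]
after L4 α=1/3: [26609/150, 6989/60, 11929/150]
after L5 α=2/7: [38849/210, 1355/12, 20269/210]
after L7 α=7/8: [321089/1680, 13703/96, 67309/1680]
= [191, 143, 40]

at x=0,y=0 over L1,L2,L3,L4,L5,L8:
+L1 (α=3/4) → [57, 153/4, 33]
+L2 (α=1/3) → [365/3, 235/6, 136/3]
+L3 (α=1/6) → [1957/18, 1541/36, 1157/18]
+L4 (α=3/4) → [13243/72, 28109/144, 11039/72]
+L5 (α=5/7) → [20443/252, 45029/504, 27959/252]
+L8 (α=1/7) → [26701/294, 54521/588, 37955/294]
rounded: [91, 93, 129]
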